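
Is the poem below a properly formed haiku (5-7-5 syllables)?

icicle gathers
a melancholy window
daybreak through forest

Line 1: icicle(3) + gathers(2) = 5 ✓
Line 2: a(1) + melancholy(4) + window(2) = 7 ✓
Line 3: daybreak(2) + through(1) + forest(2) = 5 ✓

Yes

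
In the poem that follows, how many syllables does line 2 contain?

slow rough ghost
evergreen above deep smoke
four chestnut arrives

Line 2: evergreen(3) + above(2) + deep(1) + smoke(1) = 7

7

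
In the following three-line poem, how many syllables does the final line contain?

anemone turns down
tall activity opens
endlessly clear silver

6

The final line: endlessly(3) + clear(1) + silver(2) = 6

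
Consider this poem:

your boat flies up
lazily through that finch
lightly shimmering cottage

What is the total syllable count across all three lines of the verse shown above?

Line 1: your (1), boat (1), flies (1), up (1) → 4
Line 2: lazily (3), through (1), that (1), finch (1) → 6
Line 3: lightly (2), shimmering (3), cottage (2) → 7
Total: 4 + 6 + 7 = 17

17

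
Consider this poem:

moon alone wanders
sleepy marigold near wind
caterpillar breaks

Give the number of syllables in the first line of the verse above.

The first line: "moon alone wanders": 1+2+2 = 5

5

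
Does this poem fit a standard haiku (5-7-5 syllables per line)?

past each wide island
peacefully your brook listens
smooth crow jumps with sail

Yes

Line 1: past(1) + each(1) + wide(1) + island(2) = 5 ✓
Line 2: peacefully(3) + your(1) + brook(1) + listens(2) = 7 ✓
Line 3: smooth(1) + crow(1) + jumps(1) + with(1) + sail(1) = 5 ✓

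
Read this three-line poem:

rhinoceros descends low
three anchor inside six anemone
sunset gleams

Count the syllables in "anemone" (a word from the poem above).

4

"anemone" has 4 syllables.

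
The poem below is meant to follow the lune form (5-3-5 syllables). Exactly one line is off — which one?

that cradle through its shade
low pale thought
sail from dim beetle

Line 1

Line 1: that (1), cradle (2), through (1), its (1), shade (1) → 6 (expected 5)
Line 2: low (1), pale (1), thought (1) → 3 ✓
Line 3: sail (1), from (1), dim (1), beetle (2) → 5 ✓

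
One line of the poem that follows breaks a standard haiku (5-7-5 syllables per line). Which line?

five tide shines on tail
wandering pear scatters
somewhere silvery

The second line

Line 1: "five tide shines on tail": 1+1+1+1+1 = 5 ✓
Line 2: "wandering pear scatters": 3+1+2 = 6 (expected 7)
Line 3: "somewhere silvery": 2+3 = 5 ✓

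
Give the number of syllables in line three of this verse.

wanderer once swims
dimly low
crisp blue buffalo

5

Line three: crisp (1), blue (1), buffalo (3) → 5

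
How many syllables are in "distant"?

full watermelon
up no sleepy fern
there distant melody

"distant" has 2 syllables.

2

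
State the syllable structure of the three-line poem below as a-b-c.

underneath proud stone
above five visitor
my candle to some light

Line 1: underneath(3) + proud(1) + stone(1) = 5
Line 2: above(2) + five(1) + visitor(3) = 6
Line 3: my(1) + candle(2) + to(1) + some(1) + light(1) = 6

5-6-6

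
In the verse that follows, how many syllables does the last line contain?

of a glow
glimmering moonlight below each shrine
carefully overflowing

7

The last line: carefully (3), overflowing (4) → 7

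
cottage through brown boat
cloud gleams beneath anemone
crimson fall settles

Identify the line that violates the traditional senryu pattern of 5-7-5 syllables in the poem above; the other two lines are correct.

Line 1: cottage (2), through (1), brown (1), boat (1) → 5 ✓
Line 2: cloud (1), gleams (1), beneath (2), anemone (4) → 8 (expected 7)
Line 3: crimson (2), fall (1), settles (2) → 5 ✓

The second line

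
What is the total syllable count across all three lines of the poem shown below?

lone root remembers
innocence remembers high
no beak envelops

Line 1: lone(1) + root(1) + remembers(3) = 5
Line 2: innocence(3) + remembers(3) + high(1) = 7
Line 3: no(1) + beak(1) + envelops(3) = 5
Total: 5 + 7 + 5 = 17

17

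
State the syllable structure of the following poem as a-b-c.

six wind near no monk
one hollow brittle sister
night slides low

5-7-3

Line 1: six(1) + wind(1) + near(1) + no(1) + monk(1) = 5
Line 2: one(1) + hollow(2) + brittle(2) + sister(2) = 7
Line 3: night(1) + slides(1) + low(1) = 3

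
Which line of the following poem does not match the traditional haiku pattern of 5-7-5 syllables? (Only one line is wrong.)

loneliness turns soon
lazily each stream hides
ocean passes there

Line 2

Line 1: loneliness(3) + turns(1) + soon(1) = 5 ✓
Line 2: lazily(3) + each(1) + stream(1) + hides(1) = 6 (expected 7)
Line 3: ocean(2) + passes(2) + there(1) = 5 ✓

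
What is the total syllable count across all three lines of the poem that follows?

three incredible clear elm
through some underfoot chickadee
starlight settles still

Line 1: "three incredible clear elm": 1+4+1+1 = 7
Line 2: "through some underfoot chickadee": 1+1+3+3 = 8
Line 3: "starlight settles still": 2+2+1 = 5
Total: 7 + 8 + 5 = 20

20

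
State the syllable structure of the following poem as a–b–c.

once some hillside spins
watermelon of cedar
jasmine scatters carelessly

5–7–7

Line 1: once (1), some (1), hillside (2), spins (1) → 5
Line 2: watermelon (4), of (1), cedar (2) → 7
Line 3: jasmine (2), scatters (2), carelessly (3) → 7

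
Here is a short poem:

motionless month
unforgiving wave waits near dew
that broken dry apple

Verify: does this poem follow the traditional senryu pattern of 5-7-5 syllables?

No

Line 1: motionless (3), month (1) → 4 (expected 5)
Line 2: unforgiving (4), wave (1), waits (1), near (1), dew (1) → 8 (expected 7)
Line 3: that (1), broken (2), dry (1), apple (2) → 6 (expected 5)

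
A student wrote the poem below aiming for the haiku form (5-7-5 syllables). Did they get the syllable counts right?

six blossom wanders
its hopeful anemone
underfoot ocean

Yes

Line 1: six(1) + blossom(2) + wanders(2) = 5 ✓
Line 2: its(1) + hopeful(2) + anemone(4) = 7 ✓
Line 3: underfoot(3) + ocean(2) = 5 ✓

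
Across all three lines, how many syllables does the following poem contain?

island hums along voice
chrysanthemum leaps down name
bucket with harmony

19

Line 1: island(2) + hums(1) + along(2) + voice(1) = 6
Line 2: chrysanthemum(4) + leaps(1) + down(1) + name(1) = 7
Line 3: bucket(2) + with(1) + harmony(3) = 6
Total: 6 + 7 + 6 = 19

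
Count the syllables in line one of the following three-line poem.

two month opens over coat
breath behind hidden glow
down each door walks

7

Line one: "two month opens over coat": 1+1+2+2+1 = 7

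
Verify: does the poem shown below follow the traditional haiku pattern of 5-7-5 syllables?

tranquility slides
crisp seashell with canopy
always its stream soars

Line 1: tranquility (4), slides (1) → 5 ✓
Line 2: crisp (1), seashell (2), with (1), canopy (3) → 7 ✓
Line 3: always (2), its (1), stream (1), soars (1) → 5 ✓

Yes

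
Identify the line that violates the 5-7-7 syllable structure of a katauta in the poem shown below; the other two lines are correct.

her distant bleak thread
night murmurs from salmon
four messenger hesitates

The second line

Line 1: "her distant bleak thread": 1+2+1+1 = 5 ✓
Line 2: "night murmurs from salmon": 1+2+1+2 = 6 (expected 7)
Line 3: "four messenger hesitates": 1+3+3 = 7 ✓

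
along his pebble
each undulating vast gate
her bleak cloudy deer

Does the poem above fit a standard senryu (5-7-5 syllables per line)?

Line 1: along (2), his (1), pebble (2) → 5 ✓
Line 2: each (1), undulating (4), vast (1), gate (1) → 7 ✓
Line 3: her (1), bleak (1), cloudy (2), deer (1) → 5 ✓

Yes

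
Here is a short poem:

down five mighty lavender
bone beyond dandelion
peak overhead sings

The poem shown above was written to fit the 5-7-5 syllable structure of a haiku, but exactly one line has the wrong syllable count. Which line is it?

The first line

Line 1: "down five mighty lavender": 1+1+2+3 = 7 (expected 5)
Line 2: "bone beyond dandelion": 1+2+4 = 7 ✓
Line 3: "peak overhead sings": 1+3+1 = 5 ✓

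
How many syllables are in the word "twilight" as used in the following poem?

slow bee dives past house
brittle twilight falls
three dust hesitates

2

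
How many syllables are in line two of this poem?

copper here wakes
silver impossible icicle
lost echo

9

Line two: silver(2) + impossible(4) + icicle(3) = 9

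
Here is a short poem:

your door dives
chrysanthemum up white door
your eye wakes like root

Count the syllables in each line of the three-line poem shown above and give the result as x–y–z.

3–7–5

Line 1: your(1) + door(1) + dives(1) = 3
Line 2: chrysanthemum(4) + up(1) + white(1) + door(1) = 7
Line 3: your(1) + eye(1) + wakes(1) + like(1) + root(1) = 5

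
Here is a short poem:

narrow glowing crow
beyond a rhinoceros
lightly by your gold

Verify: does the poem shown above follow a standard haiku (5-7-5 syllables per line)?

Yes

Line 1: "narrow glowing crow": 2+2+1 = 5 ✓
Line 2: "beyond a rhinoceros": 2+1+4 = 7 ✓
Line 3: "lightly by your gold": 2+1+1+1 = 5 ✓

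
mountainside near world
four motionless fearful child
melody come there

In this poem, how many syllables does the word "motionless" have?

3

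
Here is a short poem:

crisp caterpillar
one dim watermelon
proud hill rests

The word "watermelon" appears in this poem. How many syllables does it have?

"watermelon" has 4 syllables.

4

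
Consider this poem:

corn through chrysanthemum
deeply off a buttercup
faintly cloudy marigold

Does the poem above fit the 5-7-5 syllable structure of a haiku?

Line 1: corn(1) + through(1) + chrysanthemum(4) = 6 (expected 5)
Line 2: deeply(2) + off(1) + a(1) + buttercup(3) = 7 ✓
Line 3: faintly(2) + cloudy(2) + marigold(3) = 7 (expected 5)

No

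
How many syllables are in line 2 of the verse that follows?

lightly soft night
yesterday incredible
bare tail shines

7

Line 2: yesterday (3), incredible (4) → 7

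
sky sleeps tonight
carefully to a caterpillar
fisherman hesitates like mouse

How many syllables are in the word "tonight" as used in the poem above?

2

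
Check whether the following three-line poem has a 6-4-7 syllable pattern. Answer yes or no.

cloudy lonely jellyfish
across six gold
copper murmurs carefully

Line 1: cloudy(2) + lonely(2) + jellyfish(3) = 7 (expected 6)
Line 2: across(2) + six(1) + gold(1) = 4 ✓
Line 3: copper(2) + murmurs(2) + carefully(3) = 7 ✓

No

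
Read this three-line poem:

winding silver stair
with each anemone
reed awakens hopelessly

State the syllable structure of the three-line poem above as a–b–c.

Line 1: "winding silver stair": 2+2+1 = 5
Line 2: "with each anemone": 1+1+4 = 6
Line 3: "reed awakens hopelessly": 1+3+3 = 7

5–6–7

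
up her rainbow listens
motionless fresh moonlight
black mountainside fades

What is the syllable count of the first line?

6

The first line: "up her rainbow listens": 1+1+2+2 = 6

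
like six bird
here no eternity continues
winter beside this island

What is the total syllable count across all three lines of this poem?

19

Line 1: "like six bird": 1+1+1 = 3
Line 2: "here no eternity continues": 1+1+4+3 = 9
Line 3: "winter beside this island": 2+2+1+2 = 7
Total: 3 + 9 + 7 = 19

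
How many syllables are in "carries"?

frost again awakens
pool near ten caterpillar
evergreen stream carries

2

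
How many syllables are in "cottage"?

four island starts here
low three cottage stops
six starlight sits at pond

"cottage" has 2 syllables.

2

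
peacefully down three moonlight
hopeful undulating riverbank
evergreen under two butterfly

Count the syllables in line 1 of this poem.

7

Line 1: peacefully(3) + down(1) + three(1) + moonlight(2) = 7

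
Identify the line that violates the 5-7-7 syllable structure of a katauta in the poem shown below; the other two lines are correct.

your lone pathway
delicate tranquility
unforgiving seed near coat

The first line

Line 1: your (1), lone (1), pathway (2) → 4 (expected 5)
Line 2: delicate (3), tranquility (4) → 7 ✓
Line 3: unforgiving (4), seed (1), near (1), coat (1) → 7 ✓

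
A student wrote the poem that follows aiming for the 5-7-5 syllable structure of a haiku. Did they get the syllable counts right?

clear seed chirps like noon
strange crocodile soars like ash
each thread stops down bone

Line 1: clear (1), seed (1), chirps (1), like (1), noon (1) → 5 ✓
Line 2: strange (1), crocodile (3), soars (1), like (1), ash (1) → 7 ✓
Line 3: each (1), thread (1), stops (1), down (1), bone (1) → 5 ✓

Yes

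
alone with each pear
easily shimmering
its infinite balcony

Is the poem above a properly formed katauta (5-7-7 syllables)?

Line 1: alone(2) + with(1) + each(1) + pear(1) = 5 ✓
Line 2: easily(3) + shimmering(3) = 6 (expected 7)
Line 3: its(1) + infinite(3) + balcony(3) = 7 ✓

No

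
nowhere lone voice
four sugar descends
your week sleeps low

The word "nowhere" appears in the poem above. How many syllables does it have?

2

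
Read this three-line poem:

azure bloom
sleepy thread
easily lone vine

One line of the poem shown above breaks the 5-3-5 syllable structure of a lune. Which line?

The first line

Line 1: azure(2) + bloom(1) = 3 (expected 5)
Line 2: sleepy(2) + thread(1) = 3 ✓
Line 3: easily(3) + lone(1) + vine(1) = 5 ✓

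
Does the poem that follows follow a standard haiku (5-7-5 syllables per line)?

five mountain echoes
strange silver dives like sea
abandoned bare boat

Line 1: five(1) + mountain(2) + echoes(2) = 5 ✓
Line 2: strange(1) + silver(2) + dives(1) + like(1) + sea(1) = 6 (expected 7)
Line 3: abandoned(3) + bare(1) + boat(1) = 5 ✓

No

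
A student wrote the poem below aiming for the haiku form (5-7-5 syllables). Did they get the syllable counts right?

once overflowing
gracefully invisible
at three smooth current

Yes

Line 1: "once overflowing": 1+4 = 5 ✓
Line 2: "gracefully invisible": 3+4 = 7 ✓
Line 3: "at three smooth current": 1+1+1+2 = 5 ✓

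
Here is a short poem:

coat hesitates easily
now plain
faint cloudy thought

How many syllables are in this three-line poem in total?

13

Line 1: "coat hesitates easily": 1+3+3 = 7
Line 2: "now plain": 1+1 = 2
Line 3: "faint cloudy thought": 1+2+1 = 4
Total: 7 + 2 + 4 = 13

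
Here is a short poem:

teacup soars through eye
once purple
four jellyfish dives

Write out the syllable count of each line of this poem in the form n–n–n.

Line 1: teacup (2), soars (1), through (1), eye (1) → 5
Line 2: once (1), purple (2) → 3
Line 3: four (1), jellyfish (3), dives (1) → 5

5–3–5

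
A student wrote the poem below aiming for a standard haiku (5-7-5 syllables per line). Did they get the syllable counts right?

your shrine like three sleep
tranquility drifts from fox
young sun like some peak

Line 1: your (1), shrine (1), like (1), three (1), sleep (1) → 5 ✓
Line 2: tranquility (4), drifts (1), from (1), fox (1) → 7 ✓
Line 3: young (1), sun (1), like (1), some (1), peak (1) → 5 ✓

Yes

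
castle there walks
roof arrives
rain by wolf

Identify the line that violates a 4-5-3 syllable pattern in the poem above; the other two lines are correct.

Line 1: "castle there walks": 2+1+1 = 4 ✓
Line 2: "roof arrives": 1+2 = 3 (expected 5)
Line 3: "rain by wolf": 1+1+1 = 3 ✓

Line 2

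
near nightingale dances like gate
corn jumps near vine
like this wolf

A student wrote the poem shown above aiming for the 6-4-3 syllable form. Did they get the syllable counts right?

No

Line 1: near(1) + nightingale(3) + dances(2) + like(1) + gate(1) = 8 (expected 6)
Line 2: corn(1) + jumps(1) + near(1) + vine(1) = 4 ✓
Line 3: like(1) + this(1) + wolf(1) = 3 ✓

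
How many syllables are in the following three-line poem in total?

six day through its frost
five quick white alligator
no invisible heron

Line 1: six(1) + day(1) + through(1) + its(1) + frost(1) = 5
Line 2: five(1) + quick(1) + white(1) + alligator(4) = 7
Line 3: no(1) + invisible(4) + heron(2) = 7
Total: 5 + 7 + 7 = 19

19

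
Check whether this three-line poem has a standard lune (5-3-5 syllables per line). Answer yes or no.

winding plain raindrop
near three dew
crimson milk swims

Line 1: winding(2) + plain(1) + raindrop(2) = 5 ✓
Line 2: near(1) + three(1) + dew(1) = 3 ✓
Line 3: crimson(2) + milk(1) + swims(1) = 4 (expected 5)

No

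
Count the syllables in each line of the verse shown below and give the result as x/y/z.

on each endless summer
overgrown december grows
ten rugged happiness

6/7/6

Line 1: "on each endless summer": 1+1+2+2 = 6
Line 2: "overgrown december grows": 3+3+1 = 7
Line 3: "ten rugged happiness": 1+2+3 = 6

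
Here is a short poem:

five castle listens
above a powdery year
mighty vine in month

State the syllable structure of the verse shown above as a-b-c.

Line 1: five(1) + castle(2) + listens(2) = 5
Line 2: above(2) + a(1) + powdery(3) + year(1) = 7
Line 3: mighty(2) + vine(1) + in(1) + month(1) = 5

5-7-5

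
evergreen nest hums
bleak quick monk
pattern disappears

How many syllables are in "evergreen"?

"evergreen" has 3 syllables.

3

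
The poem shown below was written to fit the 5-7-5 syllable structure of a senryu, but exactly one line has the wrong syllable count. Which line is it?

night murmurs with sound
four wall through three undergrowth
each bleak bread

Line 1: night(1) + murmurs(2) + with(1) + sound(1) = 5 ✓
Line 2: four(1) + wall(1) + through(1) + three(1) + undergrowth(3) = 7 ✓
Line 3: each(1) + bleak(1) + bread(1) = 3 (expected 5)

The third line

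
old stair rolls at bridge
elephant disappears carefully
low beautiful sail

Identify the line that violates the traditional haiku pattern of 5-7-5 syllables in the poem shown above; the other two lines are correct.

Line 2

Line 1: old(1) + stair(1) + rolls(1) + at(1) + bridge(1) = 5 ✓
Line 2: elephant(3) + disappears(3) + carefully(3) = 9 (expected 7)
Line 3: low(1) + beautiful(3) + sail(1) = 5 ✓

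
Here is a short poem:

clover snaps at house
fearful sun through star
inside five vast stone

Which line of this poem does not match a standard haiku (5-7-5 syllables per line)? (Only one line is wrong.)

Line 1: clover(2) + snaps(1) + at(1) + house(1) = 5 ✓
Line 2: fearful(2) + sun(1) + through(1) + star(1) = 5 (expected 7)
Line 3: inside(2) + five(1) + vast(1) + stone(1) = 5 ✓

The second line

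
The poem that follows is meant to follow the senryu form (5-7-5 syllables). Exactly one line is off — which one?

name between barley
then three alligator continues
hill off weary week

The second line

Line 1: name(1) + between(2) + barley(2) = 5 ✓
Line 2: then(1) + three(1) + alligator(4) + continues(3) = 9 (expected 7)
Line 3: hill(1) + off(1) + weary(2) + week(1) = 5 ✓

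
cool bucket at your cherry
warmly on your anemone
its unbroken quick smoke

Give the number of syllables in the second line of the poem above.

The second line: "warmly on your anemone": 2+1+1+4 = 8

8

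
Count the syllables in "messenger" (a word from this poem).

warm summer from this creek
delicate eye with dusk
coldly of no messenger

3

"messenger" has 3 syllables.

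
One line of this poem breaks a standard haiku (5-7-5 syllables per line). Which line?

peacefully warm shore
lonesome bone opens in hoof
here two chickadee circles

Line 1: peacefully(3) + warm(1) + shore(1) = 5 ✓
Line 2: lonesome(2) + bone(1) + opens(2) + in(1) + hoof(1) = 7 ✓
Line 3: here(1) + two(1) + chickadee(3) + circles(2) = 7 (expected 5)

The third line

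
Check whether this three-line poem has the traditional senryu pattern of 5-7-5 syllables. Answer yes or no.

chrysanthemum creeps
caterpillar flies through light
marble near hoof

No

Line 1: chrysanthemum(4) + creeps(1) = 5 ✓
Line 2: caterpillar(4) + flies(1) + through(1) + light(1) = 7 ✓
Line 3: marble(2) + near(1) + hoof(1) = 4 (expected 5)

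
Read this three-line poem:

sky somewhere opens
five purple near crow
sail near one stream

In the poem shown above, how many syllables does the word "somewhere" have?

2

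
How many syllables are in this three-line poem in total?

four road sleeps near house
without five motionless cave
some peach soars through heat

17

Line 1: four(1) + road(1) + sleeps(1) + near(1) + house(1) = 5
Line 2: without(2) + five(1) + motionless(3) + cave(1) = 7
Line 3: some(1) + peach(1) + soars(1) + through(1) + heat(1) = 5
Total: 5 + 7 + 5 = 17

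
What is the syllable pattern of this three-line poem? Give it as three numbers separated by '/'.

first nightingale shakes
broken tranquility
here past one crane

Line 1: first(1) + nightingale(3) + shakes(1) = 5
Line 2: broken(2) + tranquility(4) = 6
Line 3: here(1) + past(1) + one(1) + crane(1) = 4

5/6/4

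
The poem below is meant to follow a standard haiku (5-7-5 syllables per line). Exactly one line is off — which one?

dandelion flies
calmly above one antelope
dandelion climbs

Line 1: dandelion (4), flies (1) → 5 ✓
Line 2: calmly (2), above (2), one (1), antelope (3) → 8 (expected 7)
Line 3: dandelion (4), climbs (1) → 5 ✓

Line 2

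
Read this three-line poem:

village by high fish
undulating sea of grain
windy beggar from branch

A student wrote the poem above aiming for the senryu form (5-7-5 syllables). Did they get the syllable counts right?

No

Line 1: village (2), by (1), high (1), fish (1) → 5 ✓
Line 2: undulating (4), sea (1), of (1), grain (1) → 7 ✓
Line 3: windy (2), beggar (2), from (1), branch (1) → 6 (expected 5)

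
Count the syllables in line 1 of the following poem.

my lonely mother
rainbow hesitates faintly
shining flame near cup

5

Line 1: my(1) + lonely(2) + mother(2) = 5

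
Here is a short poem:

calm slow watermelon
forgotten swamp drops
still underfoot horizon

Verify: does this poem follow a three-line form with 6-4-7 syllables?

No

Line 1: calm(1) + slow(1) + watermelon(4) = 6 ✓
Line 2: forgotten(3) + swamp(1) + drops(1) = 5 (expected 4)
Line 3: still(1) + underfoot(3) + horizon(3) = 7 ✓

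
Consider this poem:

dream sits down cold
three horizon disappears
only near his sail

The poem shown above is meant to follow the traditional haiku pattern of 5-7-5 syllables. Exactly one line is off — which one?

The first line

Line 1: "dream sits down cold": 1+1+1+1 = 4 (expected 5)
Line 2: "three horizon disappears": 1+3+3 = 7 ✓
Line 3: "only near his sail": 2+1+1+1 = 5 ✓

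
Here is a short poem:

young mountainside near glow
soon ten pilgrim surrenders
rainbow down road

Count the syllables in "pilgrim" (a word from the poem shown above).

2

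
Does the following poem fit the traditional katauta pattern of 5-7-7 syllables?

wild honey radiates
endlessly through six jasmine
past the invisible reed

No

Line 1: wild (1), honey (2), radiates (3) → 6 (expected 5)
Line 2: endlessly (3), through (1), six (1), jasmine (2) → 7 ✓
Line 3: past (1), the (1), invisible (4), reed (1) → 7 ✓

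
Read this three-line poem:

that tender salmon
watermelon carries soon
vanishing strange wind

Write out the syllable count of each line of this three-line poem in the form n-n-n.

5-7-5

Line 1: "that tender salmon": 1+2+2 = 5
Line 2: "watermelon carries soon": 4+2+1 = 7
Line 3: "vanishing strange wind": 3+1+1 = 5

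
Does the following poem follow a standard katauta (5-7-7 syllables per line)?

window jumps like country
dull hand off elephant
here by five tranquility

No

Line 1: window (2), jumps (1), like (1), country (2) → 6 (expected 5)
Line 2: dull (1), hand (1), off (1), elephant (3) → 6 (expected 7)
Line 3: here (1), by (1), five (1), tranquility (4) → 7 ✓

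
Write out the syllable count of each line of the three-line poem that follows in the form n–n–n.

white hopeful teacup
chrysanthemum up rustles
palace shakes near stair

5–7–5

Line 1: white (1), hopeful (2), teacup (2) → 5
Line 2: chrysanthemum (4), up (1), rustles (2) → 7
Line 3: palace (2), shakes (1), near (1), stair (1) → 5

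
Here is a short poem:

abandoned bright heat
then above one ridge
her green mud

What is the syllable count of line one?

Line one: "abandoned bright heat": 3+1+1 = 5

5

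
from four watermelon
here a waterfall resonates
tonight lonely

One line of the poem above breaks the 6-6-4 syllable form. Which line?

Line 2

Line 1: "from four watermelon": 1+1+4 = 6 ✓
Line 2: "here a waterfall resonates": 1+1+3+3 = 8 (expected 6)
Line 3: "tonight lonely": 2+2 = 4 ✓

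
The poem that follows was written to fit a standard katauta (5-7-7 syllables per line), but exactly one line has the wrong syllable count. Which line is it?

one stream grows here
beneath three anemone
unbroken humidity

Line 1: one (1), stream (1), grows (1), here (1) → 4 (expected 5)
Line 2: beneath (2), three (1), anemone (4) → 7 ✓
Line 3: unbroken (3), humidity (4) → 7 ✓

Line 1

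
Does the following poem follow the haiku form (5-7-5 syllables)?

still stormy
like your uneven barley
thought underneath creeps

Line 1: "still stormy": 1+2 = 3 (expected 5)
Line 2: "like your uneven barley": 1+1+3+2 = 7 ✓
Line 3: "thought underneath creeps": 1+3+1 = 5 ✓

No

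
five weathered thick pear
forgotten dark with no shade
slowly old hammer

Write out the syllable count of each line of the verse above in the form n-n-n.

Line 1: five (1), weathered (2), thick (1), pear (1) → 5
Line 2: forgotten (3), dark (1), with (1), no (1), shade (1) → 7
Line 3: slowly (2), old (1), hammer (2) → 5

5-7-5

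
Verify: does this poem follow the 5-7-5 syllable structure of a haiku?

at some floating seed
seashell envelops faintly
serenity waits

Yes

Line 1: "at some floating seed": 1+1+2+1 = 5 ✓
Line 2: "seashell envelops faintly": 2+3+2 = 7 ✓
Line 3: "serenity waits": 4+1 = 5 ✓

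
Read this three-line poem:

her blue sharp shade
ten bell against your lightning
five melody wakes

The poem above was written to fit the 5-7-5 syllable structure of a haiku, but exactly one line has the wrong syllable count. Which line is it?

Line 1

Line 1: "her blue sharp shade": 1+1+1+1 = 4 (expected 5)
Line 2: "ten bell against your lightning": 1+1+2+1+2 = 7 ✓
Line 3: "five melody wakes": 1+3+1 = 5 ✓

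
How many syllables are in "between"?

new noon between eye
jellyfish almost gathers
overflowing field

2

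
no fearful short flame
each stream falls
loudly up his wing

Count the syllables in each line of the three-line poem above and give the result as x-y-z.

5-3-5

Line 1: "no fearful short flame": 1+2+1+1 = 5
Line 2: "each stream falls": 1+1+1 = 3
Line 3: "loudly up his wing": 2+1+1+1 = 5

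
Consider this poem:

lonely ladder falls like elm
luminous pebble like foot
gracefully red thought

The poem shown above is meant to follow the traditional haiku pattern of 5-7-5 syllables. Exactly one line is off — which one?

Line 1

Line 1: lonely (2), ladder (2), falls (1), like (1), elm (1) → 7 (expected 5)
Line 2: luminous (3), pebble (2), like (1), foot (1) → 7 ✓
Line 3: gracefully (3), red (1), thought (1) → 5 ✓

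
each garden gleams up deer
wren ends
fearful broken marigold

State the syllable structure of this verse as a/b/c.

6/2/7

Line 1: each (1), garden (2), gleams (1), up (1), deer (1) → 6
Line 2: wren (1), ends (1) → 2
Line 3: fearful (2), broken (2), marigold (3) → 7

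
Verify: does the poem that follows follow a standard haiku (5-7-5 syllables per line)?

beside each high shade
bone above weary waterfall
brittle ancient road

Line 1: beside(2) + each(1) + high(1) + shade(1) = 5 ✓
Line 2: bone(1) + above(2) + weary(2) + waterfall(3) = 8 (expected 7)
Line 3: brittle(2) + ancient(2) + road(1) = 5 ✓

No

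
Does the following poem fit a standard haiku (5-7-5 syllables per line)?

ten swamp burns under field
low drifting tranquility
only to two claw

Line 1: ten(1) + swamp(1) + burns(1) + under(2) + field(1) = 6 (expected 5)
Line 2: low(1) + drifting(2) + tranquility(4) = 7 ✓
Line 3: only(2) + to(1) + two(1) + claw(1) = 5 ✓

No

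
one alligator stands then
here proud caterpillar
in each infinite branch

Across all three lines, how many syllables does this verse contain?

19

Line 1: "one alligator stands then": 1+4+1+1 = 7
Line 2: "here proud caterpillar": 1+1+4 = 6
Line 3: "in each infinite branch": 1+1+3+1 = 6
Total: 7 + 6 + 6 = 19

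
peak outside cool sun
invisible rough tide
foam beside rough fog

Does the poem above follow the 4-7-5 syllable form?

Line 1: peak (1), outside (2), cool (1), sun (1) → 5 (expected 4)
Line 2: invisible (4), rough (1), tide (1) → 6 (expected 7)
Line 3: foam (1), beside (2), rough (1), fog (1) → 5 ✓

No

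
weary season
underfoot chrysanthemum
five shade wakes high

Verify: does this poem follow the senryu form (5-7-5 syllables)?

Line 1: "weary season": 2+2 = 4 (expected 5)
Line 2: "underfoot chrysanthemum": 3+4 = 7 ✓
Line 3: "five shade wakes high": 1+1+1+1 = 4 (expected 5)

No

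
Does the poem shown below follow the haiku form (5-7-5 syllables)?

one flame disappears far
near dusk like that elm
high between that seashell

Line 1: "one flame disappears far": 1+1+3+1 = 6 (expected 5)
Line 2: "near dusk like that elm": 1+1+1+1+1 = 5 (expected 7)
Line 3: "high between that seashell": 1+2+1+2 = 6 (expected 5)

No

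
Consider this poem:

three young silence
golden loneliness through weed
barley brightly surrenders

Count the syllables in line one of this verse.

Line one: three(1) + young(1) + silence(2) = 4

4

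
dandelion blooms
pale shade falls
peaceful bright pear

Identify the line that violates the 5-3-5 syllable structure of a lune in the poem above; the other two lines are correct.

Line 1: dandelion(4) + blooms(1) = 5 ✓
Line 2: pale(1) + shade(1) + falls(1) = 3 ✓
Line 3: peaceful(2) + bright(1) + pear(1) = 4 (expected 5)

Line 3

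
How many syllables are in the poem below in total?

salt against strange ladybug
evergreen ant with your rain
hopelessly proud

Line 1: "salt against strange ladybug": 1+2+1+3 = 7
Line 2: "evergreen ant with your rain": 3+1+1+1+1 = 7
Line 3: "hopelessly proud": 3+1 = 4
Total: 7 + 7 + 4 = 18

18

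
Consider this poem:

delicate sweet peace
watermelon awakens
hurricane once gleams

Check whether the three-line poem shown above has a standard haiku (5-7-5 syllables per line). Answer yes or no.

Line 1: delicate (3), sweet (1), peace (1) → 5 ✓
Line 2: watermelon (4), awakens (3) → 7 ✓
Line 3: hurricane (3), once (1), gleams (1) → 5 ✓

Yes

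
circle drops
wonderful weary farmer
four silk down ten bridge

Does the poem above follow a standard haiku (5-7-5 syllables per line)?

Line 1: "circle drops": 2+1 = 3 (expected 5)
Line 2: "wonderful weary farmer": 3+2+2 = 7 ✓
Line 3: "four silk down ten bridge": 1+1+1+1+1 = 5 ✓

No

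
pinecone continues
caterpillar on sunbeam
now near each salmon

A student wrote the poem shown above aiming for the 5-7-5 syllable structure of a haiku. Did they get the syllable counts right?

Yes

Line 1: pinecone(2) + continues(3) = 5 ✓
Line 2: caterpillar(4) + on(1) + sunbeam(2) = 7 ✓
Line 3: now(1) + near(1) + each(1) + salmon(2) = 5 ✓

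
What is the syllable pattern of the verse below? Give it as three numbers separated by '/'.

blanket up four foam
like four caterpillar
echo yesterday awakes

Line 1: blanket (2), up (1), four (1), foam (1) → 5
Line 2: like (1), four (1), caterpillar (4) → 6
Line 3: echo (2), yesterday (3), awakes (2) → 7

5/6/7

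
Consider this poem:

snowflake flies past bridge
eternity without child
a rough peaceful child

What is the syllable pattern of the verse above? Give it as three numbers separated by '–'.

Line 1: snowflake (2), flies (1), past (1), bridge (1) → 5
Line 2: eternity (4), without (2), child (1) → 7
Line 3: a (1), rough (1), peaceful (2), child (1) → 5

5–7–5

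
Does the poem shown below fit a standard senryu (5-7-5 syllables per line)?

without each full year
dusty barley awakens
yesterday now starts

Line 1: without(2) + each(1) + full(1) + year(1) = 5 ✓
Line 2: dusty(2) + barley(2) + awakens(3) = 7 ✓
Line 3: yesterday(3) + now(1) + starts(1) = 5 ✓

Yes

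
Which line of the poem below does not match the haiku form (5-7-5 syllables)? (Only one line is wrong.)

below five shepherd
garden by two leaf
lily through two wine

The second line

Line 1: "below five shepherd": 2+1+2 = 5 ✓
Line 2: "garden by two leaf": 2+1+1+1 = 5 (expected 7)
Line 3: "lily through two wine": 2+1+1+1 = 5 ✓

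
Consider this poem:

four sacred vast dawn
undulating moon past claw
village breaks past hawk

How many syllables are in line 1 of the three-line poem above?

Line 1: four(1) + sacred(2) + vast(1) + dawn(1) = 5

5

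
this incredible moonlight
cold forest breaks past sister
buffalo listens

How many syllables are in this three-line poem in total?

Line 1: "this incredible moonlight": 1+4+2 = 7
Line 2: "cold forest breaks past sister": 1+2+1+1+2 = 7
Line 3: "buffalo listens": 3+2 = 5
Total: 7 + 7 + 5 = 19

19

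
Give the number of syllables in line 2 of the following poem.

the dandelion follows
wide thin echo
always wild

Line 2: wide(1) + thin(1) + echo(2) = 4

4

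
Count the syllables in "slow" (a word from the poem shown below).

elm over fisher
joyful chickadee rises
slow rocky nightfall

1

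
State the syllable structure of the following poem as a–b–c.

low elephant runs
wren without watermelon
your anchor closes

Line 1: low(1) + elephant(3) + runs(1) = 5
Line 2: wren(1) + without(2) + watermelon(4) = 7
Line 3: your(1) + anchor(2) + closes(2) = 5

5–7–5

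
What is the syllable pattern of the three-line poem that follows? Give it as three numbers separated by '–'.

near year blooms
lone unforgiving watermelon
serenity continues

3–9–7

Line 1: near(1) + year(1) + blooms(1) = 3
Line 2: lone(1) + unforgiving(4) + watermelon(4) = 9
Line 3: serenity(4) + continues(3) = 7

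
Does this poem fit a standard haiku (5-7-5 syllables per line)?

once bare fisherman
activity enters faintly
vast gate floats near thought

Line 1: once(1) + bare(1) + fisherman(3) = 5 ✓
Line 2: activity(4) + enters(2) + faintly(2) = 8 (expected 7)
Line 3: vast(1) + gate(1) + floats(1) + near(1) + thought(1) = 5 ✓

No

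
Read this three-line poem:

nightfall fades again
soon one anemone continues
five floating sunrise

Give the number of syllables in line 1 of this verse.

5

Line 1: nightfall (2), fades (1), again (2) → 5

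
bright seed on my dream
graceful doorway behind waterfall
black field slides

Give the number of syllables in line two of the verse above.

Line two: graceful (2), doorway (2), behind (2), waterfall (3) → 9

9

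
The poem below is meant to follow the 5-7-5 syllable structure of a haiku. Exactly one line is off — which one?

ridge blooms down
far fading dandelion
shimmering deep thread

Line 1

Line 1: ridge(1) + blooms(1) + down(1) = 3 (expected 5)
Line 2: far(1) + fading(2) + dandelion(4) = 7 ✓
Line 3: shimmering(3) + deep(1) + thread(1) = 5 ✓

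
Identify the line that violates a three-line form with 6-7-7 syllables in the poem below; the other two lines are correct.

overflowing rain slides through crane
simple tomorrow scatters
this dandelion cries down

Line 1: overflowing (4), rain (1), slides (1), through (1), crane (1) → 8 (expected 6)
Line 2: simple (2), tomorrow (3), scatters (2) → 7 ✓
Line 3: this (1), dandelion (4), cries (1), down (1) → 7 ✓

Line 1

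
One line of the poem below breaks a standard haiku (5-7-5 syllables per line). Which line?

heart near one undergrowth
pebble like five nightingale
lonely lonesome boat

The first line

Line 1: heart(1) + near(1) + one(1) + undergrowth(3) = 6 (expected 5)
Line 2: pebble(2) + like(1) + five(1) + nightingale(3) = 7 ✓
Line 3: lonely(2) + lonesome(2) + boat(1) = 5 ✓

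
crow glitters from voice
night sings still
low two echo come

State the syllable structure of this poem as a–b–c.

Line 1: "crow glitters from voice": 1+2+1+1 = 5
Line 2: "night sings still": 1+1+1 = 3
Line 3: "low two echo come": 1+1+2+1 = 5

5–3–5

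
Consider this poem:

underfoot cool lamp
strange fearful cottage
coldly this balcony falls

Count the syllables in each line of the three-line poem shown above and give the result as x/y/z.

Line 1: underfoot(3) + cool(1) + lamp(1) = 5
Line 2: strange(1) + fearful(2) + cottage(2) = 5
Line 3: coldly(2) + this(1) + balcony(3) + falls(1) = 7

5/5/7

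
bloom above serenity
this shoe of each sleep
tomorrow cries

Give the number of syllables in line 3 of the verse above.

4

Line 3: "tomorrow cries": 3+1 = 4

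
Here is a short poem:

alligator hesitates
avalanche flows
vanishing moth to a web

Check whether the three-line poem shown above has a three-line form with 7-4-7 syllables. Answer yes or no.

Line 1: alligator(4) + hesitates(3) = 7 ✓
Line 2: avalanche(3) + flows(1) = 4 ✓
Line 3: vanishing(3) + moth(1) + to(1) + a(1) + web(1) = 7 ✓

Yes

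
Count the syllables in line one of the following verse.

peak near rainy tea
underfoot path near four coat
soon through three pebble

5

Line one: peak (1), near (1), rainy (2), tea (1) → 5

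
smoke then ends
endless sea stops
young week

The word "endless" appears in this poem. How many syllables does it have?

2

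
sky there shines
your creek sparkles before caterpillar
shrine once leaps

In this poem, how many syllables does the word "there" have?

1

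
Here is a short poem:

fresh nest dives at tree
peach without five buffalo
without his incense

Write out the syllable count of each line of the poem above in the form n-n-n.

Line 1: "fresh nest dives at tree": 1+1+1+1+1 = 5
Line 2: "peach without five buffalo": 1+2+1+3 = 7
Line 3: "without his incense": 2+1+2 = 5

5-7-5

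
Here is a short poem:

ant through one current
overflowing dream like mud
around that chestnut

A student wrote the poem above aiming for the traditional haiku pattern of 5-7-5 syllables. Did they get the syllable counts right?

Yes

Line 1: ant(1) + through(1) + one(1) + current(2) = 5 ✓
Line 2: overflowing(4) + dream(1) + like(1) + mud(1) = 7 ✓
Line 3: around(2) + that(1) + chestnut(2) = 5 ✓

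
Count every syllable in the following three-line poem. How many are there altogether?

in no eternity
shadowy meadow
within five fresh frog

Line 1: in(1) + no(1) + eternity(4) = 6
Line 2: shadowy(3) + meadow(2) = 5
Line 3: within(2) + five(1) + fresh(1) + frog(1) = 5
Total: 6 + 5 + 5 = 16

16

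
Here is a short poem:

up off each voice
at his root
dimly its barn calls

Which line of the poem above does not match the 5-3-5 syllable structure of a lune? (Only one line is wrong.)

Line 1: up(1) + off(1) + each(1) + voice(1) = 4 (expected 5)
Line 2: at(1) + his(1) + root(1) = 3 ✓
Line 3: dimly(2) + its(1) + barn(1) + calls(1) = 5 ✓

The first line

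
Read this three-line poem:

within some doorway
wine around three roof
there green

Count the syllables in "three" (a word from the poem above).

1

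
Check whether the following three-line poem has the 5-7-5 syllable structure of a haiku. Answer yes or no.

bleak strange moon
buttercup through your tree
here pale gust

No

Line 1: bleak (1), strange (1), moon (1) → 3 (expected 5)
Line 2: buttercup (3), through (1), your (1), tree (1) → 6 (expected 7)
Line 3: here (1), pale (1), gust (1) → 3 (expected 5)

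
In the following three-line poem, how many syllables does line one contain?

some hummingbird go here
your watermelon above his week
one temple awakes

Line one: "some hummingbird go here": 1+3+1+1 = 6

6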